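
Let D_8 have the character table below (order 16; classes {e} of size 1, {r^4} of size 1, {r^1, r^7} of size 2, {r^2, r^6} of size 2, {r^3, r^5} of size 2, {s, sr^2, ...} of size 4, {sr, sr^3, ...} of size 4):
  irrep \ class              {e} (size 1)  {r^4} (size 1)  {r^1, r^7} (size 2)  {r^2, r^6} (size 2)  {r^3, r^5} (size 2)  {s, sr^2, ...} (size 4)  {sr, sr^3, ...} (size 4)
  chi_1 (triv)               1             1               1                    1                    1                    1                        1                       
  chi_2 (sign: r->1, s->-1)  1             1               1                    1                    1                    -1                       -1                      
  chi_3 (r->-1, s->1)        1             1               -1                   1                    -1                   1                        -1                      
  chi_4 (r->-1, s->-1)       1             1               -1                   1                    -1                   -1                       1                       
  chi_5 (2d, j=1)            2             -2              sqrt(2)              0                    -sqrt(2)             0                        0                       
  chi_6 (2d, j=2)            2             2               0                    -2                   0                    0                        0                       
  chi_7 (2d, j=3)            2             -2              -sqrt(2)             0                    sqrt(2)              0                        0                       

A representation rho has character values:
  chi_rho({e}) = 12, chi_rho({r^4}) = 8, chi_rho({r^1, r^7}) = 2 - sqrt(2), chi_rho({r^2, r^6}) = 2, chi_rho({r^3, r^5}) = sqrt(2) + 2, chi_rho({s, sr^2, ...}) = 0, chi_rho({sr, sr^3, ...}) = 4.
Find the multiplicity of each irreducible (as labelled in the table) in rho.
Multiplicities: chi_1: 3, chi_2: 1, chi_3: 0, chi_4: 2, chi_5: 0, chi_6: 2, chi_7: 1.

Working: Use <chi_rho, chi> = (1/|G|) sum_C |C| * chi_rho(C) * conj(chi(C)) with |G| = 16 for each irreducible chi in the table:
  <chi_rho, chi_1> = (1/16)[1*(12)*conj(1) + 1*(8)*conj(1) + 2*(2 - sqrt(2))*conj(1) + 2*(2)*conj(1) + 2*(sqrt(2) + 2)*conj(1) + 4*(0)*conj(1) + 4*(4)*conj(1)]
      = (1/16)[(12) + (8) + (4 - 2*sqrt(2)) + (4) + (2*sqrt(2) + 4) + (0) + (16)] = 48/16 = 3
  <chi_rho, chi_2> = (1/16)[1*(12)*conj(1) + 1*(8)*conj(1) + 2*(2 - sqrt(2))*conj(1) + 2*(2)*conj(1) + 2*(sqrt(2) + 2)*conj(1) + 4*(0)*conj(-1) + 4*(4)*conj(-1)]
      = (1/16)[(12) + (8) + (4 - 2*sqrt(2)) + (4) + (2*sqrt(2) + 4) + (0) + (-16)] = 16/16 = 1
  <chi_rho, chi_3> = (1/16)[1*(12)*conj(1) + 1*(8)*conj(1) + 2*(2 - sqrt(2))*conj(-1) + 2*(2)*conj(1) + 2*(sqrt(2) + 2)*conj(-1) + 4*(0)*conj(1) + 4*(4)*conj(-1)]
      = (1/16)[(12) + (8) + (-4 + 2*sqrt(2)) + (4) + (-4 - 2*sqrt(2)) + (0) + (-16)] = 0/16 = 0
  <chi_rho, chi_4> = (1/16)[1*(12)*conj(1) + 1*(8)*conj(1) + 2*(2 - sqrt(2))*conj(-1) + 2*(2)*conj(1) + 2*(sqrt(2) + 2)*conj(-1) + 4*(0)*conj(-1) + 4*(4)*conj(1)]
      = (1/16)[(12) + (8) + (-4 + 2*sqrt(2)) + (4) + (-4 - 2*sqrt(2)) + (0) + (16)] = 32/16 = 2
  <chi_rho, chi_5> = (1/16)[1*(12)*conj(2) + 1*(8)*conj(-2) + 2*(2 - sqrt(2))*conj(sqrt(2)) + 2*(2)*conj(0) + 2*(sqrt(2) + 2)*conj(-sqrt(2)) + 4*(0)*conj(0) + 4*(4)*conj(0)]
      = (1/16)[(24) + (-16) + (-4 + 4*sqrt(2)) + (0) + (-4*sqrt(2) - 4) + (0) + (0)] = 0/16 = 0
  <chi_rho, chi_6> = (1/16)[1*(12)*conj(2) + 1*(8)*conj(2) + 2*(2 - sqrt(2))*conj(0) + 2*(2)*conj(-2) + 2*(sqrt(2) + 2)*conj(0) + 4*(0)*conj(0) + 4*(4)*conj(0)]
      = (1/16)[(24) + (16) + (0) + (-8) + (0) + (0) + (0)] = 32/16 = 2
  <chi_rho, chi_7> = (1/16)[1*(12)*conj(2) + 1*(8)*conj(-2) + 2*(2 - sqrt(2))*conj(-sqrt(2)) + 2*(2)*conj(0) + 2*(sqrt(2) + 2)*conj(sqrt(2)) + 4*(0)*conj(0) + 4*(4)*conj(0)]
      = (1/16)[(24) + (-16) + (4 - 4*sqrt(2)) + (0) + (4 + 4*sqrt(2)) + (0) + (0)] = 16/16 = 1
Dimension check: dim(rho) = sum (mult * dim) = 3*1 + 1*1 + 0*1 + 2*1 + 0*2 + 2*2 + 1*2 = 12 = chi_rho(e) = 12.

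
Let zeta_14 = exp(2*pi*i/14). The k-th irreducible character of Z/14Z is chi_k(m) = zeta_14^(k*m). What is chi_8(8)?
chi_8(8) = zeta_14^64 = exp(-6*I*pi/7)

Working: chi_8(8) = zeta_14^(8*8) = zeta_14^64. Since zeta_14^14 = 1, this equals zeta_14^8 = exp(2*pi*i*8/14) = exp(-6*I*pi/7).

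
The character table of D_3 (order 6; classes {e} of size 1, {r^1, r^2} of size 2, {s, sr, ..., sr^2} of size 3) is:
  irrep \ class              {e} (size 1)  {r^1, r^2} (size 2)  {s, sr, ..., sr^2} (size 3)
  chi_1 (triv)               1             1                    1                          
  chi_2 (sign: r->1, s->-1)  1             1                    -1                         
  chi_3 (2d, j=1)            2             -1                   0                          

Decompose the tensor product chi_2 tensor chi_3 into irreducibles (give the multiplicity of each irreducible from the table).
chi_2 tensor chi_3 = chi_3 (all other irreducibles have multiplicity 0).

Reasoning: The character of a tensor product is the pointwise product (chi_2 * chi_3)(C) = chi_2(C) * chi_3(C):
  {e}: (1)*(2), {r^1, r^2}: (1)*(-1), {s, sr, ..., sr^2}: (-1)*(0)
so (chi_2 * chi_3) takes values
  {e} -> 2, {r^1, r^2} -> -1, {s, sr, ..., sr^2} -> 0.
Now take the inner product of this character with each irreducible chi from the table, <chi_2*chi_3, chi> = (1/6) sum_C |C| (chi_2*chi_3)(C) conj(chi(C)):
  <chi_2*chi_3, chi_1> = (1/6)[1*(2)*conj(1) + 2*(-1)*conj(1) + 3*(0)*conj(1)]
      = (1/6)[(2) + (-2) + (0)] = 0/6 = 0
  <chi_2*chi_3, chi_2> = (1/6)[1*(2)*conj(1) + 2*(-1)*conj(1) + 3*(0)*conj(-1)]
      = (1/6)[(2) + (-2) + (0)] = 0/6 = 0
  <chi_2*chi_3, chi_3> = (1/6)[1*(2)*conj(2) + 2*(-1)*conj(-1) + 3*(0)*conj(0)]
      = (1/6)[(4) + (2) + (0)] = 6/6 = 1
Hence the multiplicities are chi_3: 1. Dimension check: dim(chi_2)*dim(chi_3) = 1*2 = 2 and sum (mult * dim) = 1*2 = 2.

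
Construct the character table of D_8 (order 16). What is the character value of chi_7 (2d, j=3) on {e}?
Conjugacy classes: {e} of size 1, {r^4} of size 1, {r^1, r^7} of size 2, {r^2, r^6} of size 2, {r^3, r^5} of size 2, {s, sr^2, ...} of size 4, {sr, sr^3, ...} of size 4.
Character table:
  irrep \ class              {e} (size 1)  {r^4} (size 1)  {r^1, r^7} (size 2)  {r^2, r^6} (size 2)  {r^3, r^5} (size 2)  {s, sr^2, ...} (size 4)  {sr, sr^3, ...} (size 4)
  chi_1 (triv)               1             1               1                    1                    1                    1                        1                       
  chi_2 (sign: r->1, s->-1)  1             1               1                    1                    1                    -1                       -1                      
  chi_3 (r->-1, s->1)        1             1               -1                   1                    -1                   1                        -1                      
  chi_4 (r->-1, s->-1)       1             1               -1                   1                    -1                   -1                       1                       
  chi_5 (2d, j=1)            2             -2              sqrt(2)              0                    -sqrt(2)             0                        0                       
  chi_6 (2d, j=2)            2             2               0                    -2                   0                    0                        0                       
  chi_7 (2d, j=3)            2             -2              -sqrt(2)             0                    sqrt(2)              0                        0                       

Spot check: chi_7 (2d, j=3) on {e} = 2.

Working: D_8 has order 2*8 = 16 with 7 conjugacy classes, hence 7 irreducibles. Sum of squared dims 1 + 1 + 1 + 1 + 4 + 4 + 4 = 16 = |G|. Linear characters come from the abelianisation; the 2-dimensional irreps have character r^k -> 2*cos(2*pi*j*k/8), reflections -> 0.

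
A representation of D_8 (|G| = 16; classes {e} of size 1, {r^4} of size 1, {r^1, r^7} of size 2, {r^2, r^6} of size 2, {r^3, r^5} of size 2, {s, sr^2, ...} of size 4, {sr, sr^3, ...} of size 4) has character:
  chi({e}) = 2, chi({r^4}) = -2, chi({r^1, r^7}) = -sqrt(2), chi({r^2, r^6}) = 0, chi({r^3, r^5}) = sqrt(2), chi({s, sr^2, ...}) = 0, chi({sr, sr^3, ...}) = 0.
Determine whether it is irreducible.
Irreducible: <chi, chi> = 1.

Working: <chi, chi> = (1/|G|) sum_C |C| * |chi(C)|^2 = (1/16)[1*|2|^2 + 1*|-2|^2 + 2*|-sqrt(2)|^2 + 2*|0|^2 + 2*|sqrt(2)|^2 + 4*|0|^2 + 4*|0|^2]
  = (1/16)[(4) + (4) + (4) + (0) + (4) + (0) + (0)] = 16/16 = 1.
A character is irreducible iff <chi, chi> = 1, so this representation is irreducible.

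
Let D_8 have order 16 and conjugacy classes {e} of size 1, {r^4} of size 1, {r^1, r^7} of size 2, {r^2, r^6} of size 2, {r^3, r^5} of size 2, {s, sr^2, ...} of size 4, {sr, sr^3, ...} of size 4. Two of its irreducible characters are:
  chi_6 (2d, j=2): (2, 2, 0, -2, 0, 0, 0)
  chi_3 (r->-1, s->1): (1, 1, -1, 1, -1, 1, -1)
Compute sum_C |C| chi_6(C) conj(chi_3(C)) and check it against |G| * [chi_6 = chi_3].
Sum = 0; so <chi_6, chi_3> = 0 (distinct irreducibles are orthogonal).

Solution. Compute term by term over conjugacy classes (|C| * chi_6(C) * conj(chi_3(C))):
  1*(2)*conj(1) + 1*(2)*conj(1) + 2*(0)*conj(-1) + 2*(-2)*conj(1) + 2*(0)*conj(-1) + 4*(0)*conj(1) + 4*(0)*conj(-1)
  = (2) + (2) + (0) + (-4) + (0) + (0) + (0)
  = 0.
Dividing by |G| = 16 gives 0/16 = 0, matching the row-orthogonality relation <chi_6, chi_3> = [chi_6 = chi_3].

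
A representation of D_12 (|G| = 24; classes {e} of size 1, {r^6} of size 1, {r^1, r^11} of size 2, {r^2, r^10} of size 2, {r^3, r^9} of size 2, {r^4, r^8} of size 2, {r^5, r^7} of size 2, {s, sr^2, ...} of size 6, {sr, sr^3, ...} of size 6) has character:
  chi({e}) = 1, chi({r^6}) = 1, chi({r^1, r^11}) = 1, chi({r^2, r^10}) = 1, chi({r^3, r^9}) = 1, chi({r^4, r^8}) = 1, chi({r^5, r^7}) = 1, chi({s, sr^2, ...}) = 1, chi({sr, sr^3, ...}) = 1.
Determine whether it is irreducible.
Irreducible: <chi, chi> = 1.

Derivation: <chi, chi> = (1/|G|) sum_C |C| * |chi(C)|^2 = (1/24)[1*|1|^2 + 1*|1|^2 + 2*|1|^2 + 2*|1|^2 + 2*|1|^2 + 2*|1|^2 + 2*|1|^2 + 6*|1|^2 + 6*|1|^2]
  = (1/24)[(1) + (1) + (2) + (2) + (2) + (2) + (2) + (6) + (6)] = 24/24 = 1.
A character is irreducible iff <chi, chi> = 1, so this representation is irreducible.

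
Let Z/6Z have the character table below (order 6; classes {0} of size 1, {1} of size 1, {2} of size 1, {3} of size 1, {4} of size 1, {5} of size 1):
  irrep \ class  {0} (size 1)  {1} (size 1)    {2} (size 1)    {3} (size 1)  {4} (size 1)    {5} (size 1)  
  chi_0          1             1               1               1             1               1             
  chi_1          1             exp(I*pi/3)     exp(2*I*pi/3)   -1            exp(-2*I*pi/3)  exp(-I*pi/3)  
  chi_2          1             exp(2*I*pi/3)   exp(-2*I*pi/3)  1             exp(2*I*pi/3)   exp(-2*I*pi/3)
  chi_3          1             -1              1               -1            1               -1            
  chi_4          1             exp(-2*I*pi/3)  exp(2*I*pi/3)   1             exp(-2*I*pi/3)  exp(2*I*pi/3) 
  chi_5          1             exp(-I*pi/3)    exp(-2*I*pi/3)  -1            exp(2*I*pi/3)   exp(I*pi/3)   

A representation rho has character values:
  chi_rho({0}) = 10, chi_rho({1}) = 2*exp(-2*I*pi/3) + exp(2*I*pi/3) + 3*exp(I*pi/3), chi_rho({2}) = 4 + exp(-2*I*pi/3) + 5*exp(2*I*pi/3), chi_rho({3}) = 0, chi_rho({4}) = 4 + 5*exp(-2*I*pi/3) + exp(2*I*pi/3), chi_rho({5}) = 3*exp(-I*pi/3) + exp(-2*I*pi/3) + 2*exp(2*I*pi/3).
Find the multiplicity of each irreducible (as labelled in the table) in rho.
Multiplicities: chi_0: 2, chi_1: 3, chi_2: 1, chi_3: 2, chi_4: 2, chi_5: 0.

Derivation: Use <chi_rho, chi> = (1/|G|) sum_C |C| * chi_rho(C) * conj(chi(C)) with |G| = 6 for each irreducible chi in the table:
  <chi_rho, chi_0> = (1/6)[1*(10)*conj(1) + 1*(2*exp(-2*I*pi/3) + exp(2*I*pi/3) + 3*exp(I*pi/3))*conj(1) + 1*(4 + exp(-2*I*pi/3) + 5*exp(2*I*pi/3))*conj(1) + 1*(0)*conj(1) + 1*(4 + 5*exp(-2*I*pi/3) + exp(2*I*pi/3))*conj(1) + 1*(3*exp(-I*pi/3) + exp(-2*I*pi/3) + 2*exp(2*I*pi/3))*conj(1)]
      = (1/6)[(10) + (2*exp(-2*I*pi/3) + exp(2*I*pi/3) + 3*exp(I*pi/3)) + (4 + exp(-2*I*pi/3) + 5*exp(2*I*pi/3)) + (0) + (4 + 5*exp(-2*I*pi/3) + exp(2*I*pi/3)) + (3*exp(-I*pi/3) + exp(-2*I*pi/3) + 2*exp(2*I*pi/3))] = 12/6 = 2
  <chi_rho, chi_1> = (1/6)[1*(10)*conj(1) + 1*(2*exp(-2*I*pi/3) + exp(2*I*pi/3) + 3*exp(I*pi/3))*conj(exp(I*pi/3)) + 1*(4 + exp(-2*I*pi/3) + 5*exp(2*I*pi/3))*conj(exp(2*I*pi/3)) + 1*(0)*conj(-1) + 1*(4 + 5*exp(-2*I*pi/3) + exp(2*I*pi/3))*conj(exp(-2*I*pi/3)) + 1*(3*exp(-I*pi/3) + exp(-2*I*pi/3) + 2*exp(2*I*pi/3))*conj(exp(-I*pi/3))]
      = (1/6)[(10) + (1 + exp(I*pi/3)) + (5 + 4*exp(-2*I*pi/3) + exp(2*I*pi/3)) + (0) + (5 + exp(-2*I*pi/3) + 4*exp(2*I*pi/3)) + (1 + exp(-I*pi/3))] = 18/6 = 3
  <chi_rho, chi_2> = (1/6)[1*(10)*conj(1) + 1*(2*exp(-2*I*pi/3) + exp(2*I*pi/3) + 3*exp(I*pi/3))*conj(exp(2*I*pi/3)) + 1*(4 + exp(-2*I*pi/3) + 5*exp(2*I*pi/3))*conj(exp(-2*I*pi/3)) + 1*(0)*conj(1) + 1*(4 + 5*exp(-2*I*pi/3) + exp(2*I*pi/3))*conj(exp(2*I*pi/3)) + 1*(3*exp(-I*pi/3) + exp(-2*I*pi/3) + 2*exp(2*I*pi/3))*conj(exp(-2*I*pi/3))]
      = (1/6)[(10) + (1 + 3*exp(-I*pi/3) + 2*exp(2*I*pi/3)) + (1 + 5*exp(-2*I*pi/3) + 4*exp(2*I*pi/3)) + (0) + (1 + 4*exp(-2*I*pi/3) + 5*exp(2*I*pi/3)) + (1 + 2*exp(-2*I*pi/3) + 3*exp(I*pi/3))] = 6/6 = 1
  <chi_rho, chi_3> = (1/6)[1*(10)*conj(1) + 1*(2*exp(-2*I*pi/3) + exp(2*I*pi/3) + 3*exp(I*pi/3))*conj(-1) + 1*(4 + exp(-2*I*pi/3) + 5*exp(2*I*pi/3))*conj(1) + 1*(0)*conj(-1) + 1*(4 + 5*exp(-2*I*pi/3) + exp(2*I*pi/3))*conj(1) + 1*(3*exp(-I*pi/3) + exp(-2*I*pi/3) + 2*exp(2*I*pi/3))*conj(-1)]
      = (1/6)[(10) + (-3*exp(I*pi/3) - exp(2*I*pi/3) - 2*exp(-2*I*pi/3)) + (4 + exp(-2*I*pi/3) + 5*exp(2*I*pi/3)) + (0) + (4 + 5*exp(-2*I*pi/3) + exp(2*I*pi/3)) + (-2*exp(2*I*pi/3) - exp(-2*I*pi/3) - 3*exp(-I*pi/3))] = 12/6 = 2
  <chi_rho, chi_4> = (1/6)[1*(10)*conj(1) + 1*(2*exp(-2*I*pi/3) + exp(2*I*pi/3) + 3*exp(I*pi/3))*conj(exp(-2*I*pi/3)) + 1*(4 + exp(-2*I*pi/3) + 5*exp(2*I*pi/3))*conj(exp(2*I*pi/3)) + 1*(0)*conj(1) + 1*(4 + 5*exp(-2*I*pi/3) + exp(2*I*pi/3))*conj(exp(-2*I*pi/3)) + 1*(3*exp(-I*pi/3) + exp(-2*I*pi/3) + 2*exp(2*I*pi/3))*conj(exp(2*I*pi/3))]
      = (1/6)[(10) + (-1 + exp(-2*I*pi/3)) + (5 + 4*exp(-2*I*pi/3) + exp(2*I*pi/3)) + (0) + (5 + exp(-2*I*pi/3) + 4*exp(2*I*pi/3)) + (-1 + exp(2*I*pi/3))] = 12/6 = 2
  <chi_rho, chi_5> = (1/6)[1*(10)*conj(1) + 1*(2*exp(-2*I*pi/3) + exp(2*I*pi/3) + 3*exp(I*pi/3))*conj(exp(-I*pi/3)) + 1*(4 + exp(-2*I*pi/3) + 5*exp(2*I*pi/3))*conj(exp(-2*I*pi/3)) + 1*(0)*conj(-1) + 1*(4 + 5*exp(-2*I*pi/3) + exp(2*I*pi/3))*conj(exp(2*I*pi/3)) + 1*(3*exp(-I*pi/3) + exp(-2*I*pi/3) + 2*exp(2*I*pi/3))*conj(exp(I*pi/3))]
      = (1/6)[(10) + (-1 + 2*exp(-I*pi/3) + 3*exp(2*I*pi/3)) + (1 + 5*exp(-2*I*pi/3) + 4*exp(2*I*pi/3)) + (0) + (1 + 4*exp(-2*I*pi/3) + 5*exp(2*I*pi/3)) + (-1 + 3*exp(-2*I*pi/3) + 2*exp(I*pi/3))] = 0/6 = 0
(Exp terms are combined using exp(i*s)*conj(exp(i*t)) = exp(i*(s-t)), and sums of them are collapsed using the identity that for every m > 1 the m distinct m-th roots of unity sum to 0, e.g. 1 + exp(2*I*pi/3) + exp(-2*I*pi/3) = 0.)
Dimension check: dim(rho) = sum (mult * dim) = 2*1 + 3*1 + 1*1 + 2*1 + 2*1 + 0*1 = 10 = chi_rho(e) = 10.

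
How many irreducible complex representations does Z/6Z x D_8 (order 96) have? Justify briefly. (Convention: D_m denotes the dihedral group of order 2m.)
42

Justification: The number of irreducible complex representations of a finite group equals its number of conjugacy classes. For a direct product, #classes(G x H) = #classes(G) * #classes(H). Z/6Z has 6 classes (abelian), D_8 has 7 classes, so 6 * 7 = 42, so Z/6Z x D_8 (order 96) has exactly 42 irreducible complex representations.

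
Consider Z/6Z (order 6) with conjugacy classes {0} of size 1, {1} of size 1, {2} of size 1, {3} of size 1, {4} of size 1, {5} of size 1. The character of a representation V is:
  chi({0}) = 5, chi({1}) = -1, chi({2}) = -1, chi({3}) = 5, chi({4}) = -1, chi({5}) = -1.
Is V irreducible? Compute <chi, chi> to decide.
Not irreducible (reducible): <chi, chi> = 9 > 1.

Argument: <chi, chi> = (1/|G|) sum_C |C| * |chi(C)|^2 = (1/6)[1*|5|^2 + 1*|-1|^2 + 1*|-1|^2 + 1*|5|^2 + 1*|-1|^2 + 1*|-1|^2]
  = (1/6)[(25) + (1) + (1) + (25) + (1) + (1)] = 54/6 = 9.
(Exp terms are combined using exp(i*s)*conj(exp(i*t)) = exp(i*(s-t)), and sums of them are collapsed using the identity that for every m > 1 the m distinct m-th roots of unity sum to 0, e.g. 1 + exp(2*I*pi/3) + exp(-2*I*pi/3) = 0.)
A character is irreducible iff <chi, chi> = 1, so this representation is reducible.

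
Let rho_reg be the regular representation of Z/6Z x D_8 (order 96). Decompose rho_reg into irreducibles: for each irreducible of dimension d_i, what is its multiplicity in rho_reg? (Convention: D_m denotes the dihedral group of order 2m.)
Each irreducible V_i of dimension d_i appears with multiplicity d_i, i.e. rho_reg = (direct sum over all irreducibles V_i) d_i V_i. The irreducible dimensions for Z/6Z x D_8 are 1, 1, 1, 1, 1, 1, 1, 1, 1, 1, 1, 1, 1, 1, 1, 1, 1, 1, 1, 1, 1, 1, 1, 1, 2, 2, 2, 2, 2, 2, 2, 2, 2, 2, 2, 2, 2, 2, 2, 2, 2, 2: 24 irreducibles of dimension 1, each with multiplicity 1; 18 irreducibles of dimension 2, each with multiplicity 2. Total dimension 24*1*1 + 18*2*2 = 96 = |G|.

General theorem: in the regular representation of a finite group G, each irreducible appears with multiplicity equal to its dimension. Check: dim(rho_reg) = sum d_i^2 = 1 + 1 + 1 + 1 + 1 + 1 + 1 + 1 + 1 + 1 + 1 + 1 + 1 + 1 + 1 + 1 + 1 + 1 + 1 + 1 + 1 + 1 + 1 + 1 + 4 + 4 + 4 + 4 + 4 + 4 + 4 + 4 + 4 + 4 + 4 + 4 + 4 + 4 + 4 + 4 + 4 + 4 = 96 = |G|.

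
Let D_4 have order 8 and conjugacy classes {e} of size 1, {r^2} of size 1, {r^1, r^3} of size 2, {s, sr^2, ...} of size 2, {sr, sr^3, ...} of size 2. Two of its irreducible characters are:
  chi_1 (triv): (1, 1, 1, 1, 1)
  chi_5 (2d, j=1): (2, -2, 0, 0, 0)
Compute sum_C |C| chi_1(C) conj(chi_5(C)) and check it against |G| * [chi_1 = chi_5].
Sum = 0; so <chi_1, chi_5> = 0 (distinct irreducibles are orthogonal).

Argument: Compute term by term over conjugacy classes (|C| * chi_1(C) * conj(chi_5(C))):
  1*(1)*conj(2) + 1*(1)*conj(-2) + 2*(1)*conj(0) + 2*(1)*conj(0) + 2*(1)*conj(0)
  = (2) + (-2) + (0) + (0) + (0)
  = 0.
Dividing by |G| = 8 gives 0/8 = 0, matching the row-orthogonality relation <chi_1, chi_5> = [chi_1 = chi_5].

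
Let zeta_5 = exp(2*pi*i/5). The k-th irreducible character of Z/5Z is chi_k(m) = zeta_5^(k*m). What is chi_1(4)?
chi_1(4) = zeta_5^4 = exp(-2*I*pi/5)

Why: chi_1(4) = zeta_5^(1*4) = zeta_5^4. Since zeta_5^5 = 1, this equals zeta_5^4 = exp(2*pi*i*4/5) = exp(-2*I*pi/5).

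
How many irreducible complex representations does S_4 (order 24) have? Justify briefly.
5

Why: The number of irreducible complex representations of a finite group equals its number of conjugacy classes. Conjugacy classes in S_4 correspond to cycle types, i.e. partitions of 4; there are p(4) = 5 of them, so S_4 (order 24) has exactly 5 irreducible complex representations.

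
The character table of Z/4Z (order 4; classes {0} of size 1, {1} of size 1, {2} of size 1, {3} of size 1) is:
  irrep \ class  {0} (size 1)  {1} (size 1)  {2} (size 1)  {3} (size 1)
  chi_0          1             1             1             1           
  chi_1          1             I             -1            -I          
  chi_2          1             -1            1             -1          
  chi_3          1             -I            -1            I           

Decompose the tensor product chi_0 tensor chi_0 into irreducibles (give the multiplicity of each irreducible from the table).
chi_0 tensor chi_0 = chi_0 (all other irreducibles have multiplicity 0).

Solution. The character of a tensor product is the pointwise product (chi_0 * chi_0)(C) = chi_0(C) * chi_0(C):
  {0}: (1)*(1), {1}: (1)*(1), {2}: (1)*(1), {3}: (1)*(1)
so (chi_0 * chi_0) takes values
  {0} -> 1, {1} -> 1, {2} -> 1, {3} -> 1.
Now take the inner product of this character with each irreducible chi from the table, <chi_0*chi_0, chi> = (1/4) sum_C |C| (chi_0*chi_0)(C) conj(chi(C)):
  <chi_0*chi_0, chi_0> = (1/4)[1*(1)*conj(1) + 1*(1)*conj(1) + 1*(1)*conj(1) + 1*(1)*conj(1)]
      = (1/4)[(1) + (1) + (1) + (1)] = 4/4 = 1
  <chi_0*chi_0, chi_1> = (1/4)[1*(1)*conj(1) + 1*(1)*conj(I) + 1*(1)*conj(-1) + 1*(1)*conj(-I)]
      = (1/4)[(1) + (-I) + (-1) + (I)] = 0/4 = 0
  <chi_0*chi_0, chi_2> = (1/4)[1*(1)*conj(1) + 1*(1)*conj(-1) + 1*(1)*conj(1) + 1*(1)*conj(-1)]
      = (1/4)[(1) + (-1) + (1) + (-1)] = 0/4 = 0
  <chi_0*chi_0, chi_3> = (1/4)[1*(1)*conj(1) + 1*(1)*conj(-I) + 1*(1)*conj(-1) + 1*(1)*conj(I)]
      = (1/4)[(1) + (I) + (-1) + (-I)] = 0/4 = 0
(Exp terms are combined using exp(i*s)*conj(exp(i*t)) = exp(i*(s-t)), and sums of them are collapsed using the identity that for every m > 1 the m distinct m-th roots of unity sum to 0, e.g. 1 + exp(2*I*pi/3) + exp(-2*I*pi/3) = 0.)
Hence the multiplicities are chi_0: 1. Dimension check: dim(chi_0)*dim(chi_0) = 1*1 = 1 and sum (mult * dim) = 1*1 = 1.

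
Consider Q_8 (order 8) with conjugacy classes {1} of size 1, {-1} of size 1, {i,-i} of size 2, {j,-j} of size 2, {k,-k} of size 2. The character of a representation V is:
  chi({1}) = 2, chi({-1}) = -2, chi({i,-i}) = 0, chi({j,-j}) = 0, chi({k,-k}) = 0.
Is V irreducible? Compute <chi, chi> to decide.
Irreducible: <chi, chi> = 1.

Proof sketch: <chi, chi> = (1/|G|) sum_C |C| * |chi(C)|^2 = (1/8)[1*|2|^2 + 1*|-2|^2 + 2*|0|^2 + 2*|0|^2 + 2*|0|^2]
  = (1/8)[(4) + (4) + (0) + (0) + (0)] = 8/8 = 1.
A character is irreducible iff <chi, chi> = 1, so this representation is irreducible.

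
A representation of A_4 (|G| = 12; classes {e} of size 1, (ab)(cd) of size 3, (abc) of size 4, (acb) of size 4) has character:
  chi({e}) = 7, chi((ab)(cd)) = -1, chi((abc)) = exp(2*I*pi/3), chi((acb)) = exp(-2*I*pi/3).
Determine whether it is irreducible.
Not irreducible (reducible): <chi, chi> = 5 > 1.

Derivation: <chi, chi> = (1/|G|) sum_C |C| * |chi(C)|^2 = (1/12)[1*|7|^2 + 3*|-1|^2 + 4*|exp(2*I*pi/3)|^2 + 4*|exp(-2*I*pi/3)|^2]
  = (1/12)[(49) + (3) + (4) + (4)] = 60/12 = 5.
(Exp terms are combined using exp(i*s)*conj(exp(i*t)) = exp(i*(s-t)), and sums of them are collapsed using the identity that for every m > 1 the m distinct m-th roots of unity sum to 0, e.g. 1 + exp(2*I*pi/3) + exp(-2*I*pi/3) = 0.)
A character is irreducible iff <chi, chi> = 1, so this representation is reducible.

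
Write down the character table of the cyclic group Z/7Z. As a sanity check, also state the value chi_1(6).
Character table of Z/7Z (irreps indexed chi_0,...,chi_6 with chi_k(m) = zeta_7^(k*m), zeta_7 = exp(2*pi*i/7)):
  irrep \ class  {0} (size 1)  {1} (size 1)    {2} (size 1)    {3} (size 1)    {4} (size 1)    {5} (size 1)    {6} (size 1)  
  chi_0          1             1               1               1               1               1               1             
  chi_1          1             exp(2*I*pi/7)   exp(4*I*pi/7)   exp(6*I*pi/7)   exp(-6*I*pi/7)  exp(-4*I*pi/7)  exp(-2*I*pi/7)
  chi_2          1             exp(4*I*pi/7)   exp(-6*I*pi/7)  exp(-2*I*pi/7)  exp(2*I*pi/7)   exp(6*I*pi/7)   exp(-4*I*pi/7)
  chi_3          1             exp(6*I*pi/7)   exp(-2*I*pi/7)  exp(4*I*pi/7)   exp(-4*I*pi/7)  exp(2*I*pi/7)   exp(-6*I*pi/7)
  chi_4          1             exp(-6*I*pi/7)  exp(2*I*pi/7)   exp(-4*I*pi/7)  exp(4*I*pi/7)   exp(-2*I*pi/7)  exp(6*I*pi/7) 
  chi_5          1             exp(-4*I*pi/7)  exp(6*I*pi/7)   exp(2*I*pi/7)   exp(-2*I*pi/7)  exp(-6*I*pi/7)  exp(4*I*pi/7) 
  chi_6          1             exp(-2*I*pi/7)  exp(-4*I*pi/7)  exp(-6*I*pi/7)  exp(6*I*pi/7)   exp(4*I*pi/7)   exp(2*I*pi/7) 

Spot check: chi_1(6) = zeta_7^(1*6) = zeta_7^6 = exp(-2*I*pi/7).

Proof sketch: Z/7Z is abelian, so all 7 irreducible complex representations are 1-dimensional. They are given by chi_k(m) = zeta_7^(k*m) for k = 0,...,6. Row orthogonality: sum_m chi_k(m) conj(chi_l(m)) = 7 * [k = l].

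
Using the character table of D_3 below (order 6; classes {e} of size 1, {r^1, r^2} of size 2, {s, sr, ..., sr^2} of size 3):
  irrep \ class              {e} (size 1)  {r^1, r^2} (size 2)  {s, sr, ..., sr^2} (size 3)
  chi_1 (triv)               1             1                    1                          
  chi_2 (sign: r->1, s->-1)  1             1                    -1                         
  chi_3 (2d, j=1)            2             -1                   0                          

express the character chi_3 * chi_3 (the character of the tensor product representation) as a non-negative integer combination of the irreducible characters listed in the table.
chi_3 tensor chi_3 = chi_1 + chi_2 + chi_3 (all other irreducibles have multiplicity 0).

Working: The character of a tensor product is the pointwise product (chi_3 * chi_3)(C) = chi_3(C) * chi_3(C):
  {e}: (2)*(2), {r^1, r^2}: (-1)*(-1), {s, sr, ..., sr^2}: (0)*(0)
so (chi_3 * chi_3) takes values
  {e} -> 4, {r^1, r^2} -> 1, {s, sr, ..., sr^2} -> 0.
Now take the inner product of this character with each irreducible chi from the table, <chi_3*chi_3, chi> = (1/6) sum_C |C| (chi_3*chi_3)(C) conj(chi(C)):
  <chi_3*chi_3, chi_1> = (1/6)[1*(4)*conj(1) + 2*(1)*conj(1) + 3*(0)*conj(1)]
      = (1/6)[(4) + (2) + (0)] = 6/6 = 1
  <chi_3*chi_3, chi_2> = (1/6)[1*(4)*conj(1) + 2*(1)*conj(1) + 3*(0)*conj(-1)]
      = (1/6)[(4) + (2) + (0)] = 6/6 = 1
  <chi_3*chi_3, chi_3> = (1/6)[1*(4)*conj(2) + 2*(1)*conj(-1) + 3*(0)*conj(0)]
      = (1/6)[(8) + (-2) + (0)] = 6/6 = 1
Hence the multiplicities are chi_1: 1, chi_2: 1, chi_3: 1. Dimension check: dim(chi_3)*dim(chi_3) = 2*2 = 4 and sum (mult * dim) = 1*1 + 1*1 + 1*2 = 4.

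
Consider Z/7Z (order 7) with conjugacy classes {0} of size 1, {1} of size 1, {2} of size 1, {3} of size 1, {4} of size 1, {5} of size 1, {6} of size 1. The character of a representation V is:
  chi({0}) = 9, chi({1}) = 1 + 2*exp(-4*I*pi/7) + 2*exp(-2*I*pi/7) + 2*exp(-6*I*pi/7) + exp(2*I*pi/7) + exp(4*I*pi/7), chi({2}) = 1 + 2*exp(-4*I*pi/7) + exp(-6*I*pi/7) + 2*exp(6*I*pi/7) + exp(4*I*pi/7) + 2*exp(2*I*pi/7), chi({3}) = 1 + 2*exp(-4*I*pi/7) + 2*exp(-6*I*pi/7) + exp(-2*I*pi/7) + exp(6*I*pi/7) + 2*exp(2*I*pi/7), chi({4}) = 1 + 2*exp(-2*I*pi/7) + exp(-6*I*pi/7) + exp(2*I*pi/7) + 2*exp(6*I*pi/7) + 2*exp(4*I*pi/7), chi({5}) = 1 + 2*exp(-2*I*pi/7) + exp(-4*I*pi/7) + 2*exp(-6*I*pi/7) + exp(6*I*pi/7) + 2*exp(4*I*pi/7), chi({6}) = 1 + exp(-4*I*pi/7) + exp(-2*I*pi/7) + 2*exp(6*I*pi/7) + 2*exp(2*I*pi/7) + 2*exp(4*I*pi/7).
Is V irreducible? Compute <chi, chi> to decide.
Not irreducible (reducible): <chi, chi> = 15 > 1.

<chi, chi> = (1/|G|) sum_C |C| * |chi(C)|^2 = (1/7)[1*|9|^2 + 1*|1 + 2*exp(-4*I*pi/7) + 2*exp(-2*I*pi/7) + 2*exp(-6*I*pi/7) + exp(2*I*pi/7) + exp(4*I*pi/7)|^2 + 1*|1 + 2*exp(-4*I*pi/7) + exp(-6*I*pi/7) + 2*exp(6*I*pi/7) + exp(4*I*pi/7) + 2*exp(2*I*pi/7)|^2 + 1*|1 + 2*exp(-4*I*pi/7) + 2*exp(-6*I*pi/7) + exp(-2*I*pi/7) + exp(6*I*pi/7) + 2*exp(2*I*pi/7)|^2 + 1*|1 + 2*exp(-2*I*pi/7) + exp(-6*I*pi/7) + exp(2*I*pi/7) + 2*exp(6*I*pi/7) + 2*exp(4*I*pi/7)|^2 + 1*|1 + 2*exp(-2*I*pi/7) + exp(-4*I*pi/7) + 2*exp(-6*I*pi/7) + exp(6*I*pi/7) + 2*exp(4*I*pi/7)|^2 + 1*|1 + exp(-4*I*pi/7) + exp(-2*I*pi/7) + 2*exp(6*I*pi/7) + 2*exp(2*I*pi/7) + 2*exp(4*I*pi/7)|^2]
  = (1/7)[(81) + (15 + 11*exp(-4*I*pi/7) + 12*exp(-2*I*pi/7) + 10*exp(-6*I*pi/7) + 10*exp(6*I*pi/7) + 12*exp(2*I*pi/7) + 11*exp(4*I*pi/7)) + (15 + 12*exp(-4*I*pi/7) + 10*exp(-2*I*pi/7) + 11*exp(-6*I*pi/7) + 11*exp(6*I*pi/7) + 10*exp(2*I*pi/7) + 12*exp(4*I*pi/7)) + (15 + 10*exp(-4*I*pi/7) + 11*exp(-2*I*pi/7) + 12*exp(-6*I*pi/7) + 12*exp(6*I*pi/7) + 11*exp(2*I*pi/7) + 10*exp(4*I*pi/7)) + (15 + 10*exp(-4*I*pi/7) + 11*exp(-2*I*pi/7) + 12*exp(-6*I*pi/7) + 12*exp(6*I*pi/7) + 11*exp(2*I*pi/7) + 10*exp(4*I*pi/7)) + (15 + 12*exp(-4*I*pi/7) + 10*exp(-2*I*pi/7) + 11*exp(-6*I*pi/7) + 11*exp(6*I*pi/7) + 10*exp(2*I*pi/7) + 12*exp(4*I*pi/7)) + (15 + 11*exp(-4*I*pi/7) + 12*exp(-2*I*pi/7) + 10*exp(-6*I*pi/7) + 10*exp(6*I*pi/7) + 12*exp(2*I*pi/7) + 11*exp(4*I*pi/7))] = 105/7 = 15.
(Exp terms are combined using exp(i*s)*conj(exp(i*t)) = exp(i*(s-t)), and sums of them are collapsed using the identity that for every m > 1 the m distinct m-th roots of unity sum to 0, e.g. 1 + exp(2*I*pi/3) + exp(-2*I*pi/3) = 0.)
A character is irreducible iff <chi, chi> = 1, so this representation is reducible.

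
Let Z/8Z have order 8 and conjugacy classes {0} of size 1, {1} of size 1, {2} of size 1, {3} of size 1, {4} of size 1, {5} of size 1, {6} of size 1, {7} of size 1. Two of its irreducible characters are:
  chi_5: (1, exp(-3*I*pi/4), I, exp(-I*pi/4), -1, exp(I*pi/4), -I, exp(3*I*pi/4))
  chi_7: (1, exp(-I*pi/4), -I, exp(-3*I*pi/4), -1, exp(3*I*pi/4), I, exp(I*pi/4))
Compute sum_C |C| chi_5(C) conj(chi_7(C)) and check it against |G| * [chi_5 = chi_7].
Sum = 0; so <chi_5, chi_7> = 0 (distinct irreducibles are orthogonal).

Justification: Compute term by term over conjugacy classes (|C| * chi_5(C) * conj(chi_7(C))):
  1*(1)*conj(1) + 1*(exp(-3*I*pi/4))*conj(exp(-I*pi/4)) + 1*(I)*conj(-I) + 1*(exp(-I*pi/4))*conj(exp(-3*I*pi/4)) + 1*(-1)*conj(-1) + 1*(exp(I*pi/4))*conj(exp(3*I*pi/4)) + 1*(-I)*conj(I) + 1*(exp(3*I*pi/4))*conj(exp(I*pi/4))
  = (1) + (-I) + (-1) + (I) + (1) + (-I) + (-1) + (I)
  = 0.
(Exp terms are combined using exp(i*s)*conj(exp(i*t)) = exp(i*(s-t)), and sums of them are collapsed using the identity that for every m > 1 the m distinct m-th roots of unity sum to 0, e.g. 1 + exp(2*I*pi/3) + exp(-2*I*pi/3) = 0.)
Dividing by |G| = 8 gives 0/8 = 0, matching the row-orthogonality relation <chi_5, chi_7> = [chi_5 = chi_7].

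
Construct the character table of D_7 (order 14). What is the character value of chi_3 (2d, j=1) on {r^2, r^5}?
Conjugacy classes: {e} of size 1, {r^1, r^6} of size 2, {r^2, r^5} of size 2, {r^3, r^4} of size 2, {s, sr, ..., sr^6} of size 7.
Character table:
  irrep \ class              {e} (size 1)  {r^1, r^6} (size 2)  {r^2, r^5} (size 2)  {r^3, r^4} (size 2)  {s, sr, ..., sr^6} (size 7)
  chi_1 (triv)               1             1                    1                    1                    1                          
  chi_2 (sign: r->1, s->-1)  1             1                    1                    1                    -1                         
  chi_3 (2d, j=1)            2             2*cos(2*pi/7)        -2*cos(3*pi/7)       -2*cos(pi/7)         0                          
  chi_4 (2d, j=2)            2             -2*cos(3*pi/7)       -2*cos(pi/7)         2*cos(2*pi/7)        0                          
  chi_5 (2d, j=3)            2             -2*cos(pi/7)         2*cos(2*pi/7)        -2*cos(3*pi/7)       0                          

Spot check: chi_3 (2d, j=1) on {r^2, r^5} = -2*cos(3*pi/7).

Why: D_7 has order 2*7 = 14 with 5 conjugacy classes, hence 5 irreducibles. Sum of squared dims 1 + 1 + 4 + 4 + 4 = 14 = |G|. Linear characters come from the abelianisation; the 2-dimensional irreps have character r^k -> 2*cos(2*pi*j*k/7), reflections -> 0.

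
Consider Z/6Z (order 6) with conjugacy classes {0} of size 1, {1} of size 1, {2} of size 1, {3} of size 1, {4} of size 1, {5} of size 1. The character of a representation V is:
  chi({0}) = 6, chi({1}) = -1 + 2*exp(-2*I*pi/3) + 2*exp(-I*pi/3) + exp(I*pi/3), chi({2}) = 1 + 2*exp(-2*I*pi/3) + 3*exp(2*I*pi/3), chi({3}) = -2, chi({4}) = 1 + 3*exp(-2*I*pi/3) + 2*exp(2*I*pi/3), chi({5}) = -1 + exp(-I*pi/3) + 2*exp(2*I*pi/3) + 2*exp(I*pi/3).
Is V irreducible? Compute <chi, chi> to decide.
Not irreducible (reducible): <chi, chi> = 10 > 1.

Explanation: <chi, chi> = (1/|G|) sum_C |C| * |chi(C)|^2 = (1/6)[1*|6|^2 + 1*|-1 + 2*exp(-2*I*pi/3) + 2*exp(-I*pi/3) + exp(I*pi/3)|^2 + 1*|1 + 2*exp(-2*I*pi/3) + 3*exp(2*I*pi/3)|^2 + 1*|-2|^2 + 1*|1 + 3*exp(-2*I*pi/3) + 2*exp(2*I*pi/3)|^2 + 1*|-1 + exp(-I*pi/3) + 2*exp(2*I*pi/3) + 2*exp(I*pi/3)|^2]
  = (1/6)[(36) + (7) + (3) + (4) + (3) + (7)] = 60/6 = 10.
(Exp terms are combined using exp(i*s)*conj(exp(i*t)) = exp(i*(s-t)), and sums of them are collapsed using the identity that for every m > 1 the m distinct m-th roots of unity sum to 0, e.g. 1 + exp(2*I*pi/3) + exp(-2*I*pi/3) = 0.)
A character is irreducible iff <chi, chi> = 1, so this representation is reducible.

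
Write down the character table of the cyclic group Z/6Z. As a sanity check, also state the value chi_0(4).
Character table of Z/6Z (irreps indexed chi_0,...,chi_5 with chi_k(m) = zeta_6^(k*m), zeta_6 = exp(2*pi*i/6)):
  irrep \ class  {0} (size 1)  {1} (size 1)    {2} (size 1)    {3} (size 1)  {4} (size 1)    {5} (size 1)  
  chi_0          1             1               1               1             1               1             
  chi_1          1             exp(I*pi/3)     exp(2*I*pi/3)   -1            exp(-2*I*pi/3)  exp(-I*pi/3)  
  chi_2          1             exp(2*I*pi/3)   exp(-2*I*pi/3)  1             exp(2*I*pi/3)   exp(-2*I*pi/3)
  chi_3          1             -1              1               -1            1               -1            
  chi_4          1             exp(-2*I*pi/3)  exp(2*I*pi/3)   1             exp(-2*I*pi/3)  exp(2*I*pi/3) 
  chi_5          1             exp(-I*pi/3)    exp(-2*I*pi/3)  -1            exp(2*I*pi/3)   exp(I*pi/3)   

Spot check: chi_0(4) = zeta_6^(0*4) = zeta_6^0 = 1.

Proof sketch: Z/6Z is abelian, so all 6 irreducible complex representations are 1-dimensional. They are given by chi_k(m) = zeta_6^(k*m) for k = 0,...,5. Row orthogonality: sum_m chi_k(m) conj(chi_l(m)) = 6 * [k = l].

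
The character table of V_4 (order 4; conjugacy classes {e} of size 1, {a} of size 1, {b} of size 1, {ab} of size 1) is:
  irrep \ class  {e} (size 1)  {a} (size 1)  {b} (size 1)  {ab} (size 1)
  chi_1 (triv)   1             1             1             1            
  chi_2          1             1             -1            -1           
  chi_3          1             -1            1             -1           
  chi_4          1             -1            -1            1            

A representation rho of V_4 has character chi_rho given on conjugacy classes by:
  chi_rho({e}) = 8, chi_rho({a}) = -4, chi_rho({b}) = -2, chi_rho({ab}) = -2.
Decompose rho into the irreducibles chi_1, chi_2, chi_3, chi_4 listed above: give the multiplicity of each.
Multiplicities: chi_1: 0, chi_2: 2, chi_3: 3, chi_4: 3.

Proof sketch: Use <chi_rho, chi> = (1/|G|) sum_C |C| * chi_rho(C) * conj(chi(C)) with |G| = 4 for each irreducible chi in the table:
  <chi_rho, chi_1> = (1/4)[1*(8)*conj(1) + 1*(-4)*conj(1) + 1*(-2)*conj(1) + 1*(-2)*conj(1)]
      = (1/4)[(8) + (-4) + (-2) + (-2)] = 0/4 = 0
  <chi_rho, chi_2> = (1/4)[1*(8)*conj(1) + 1*(-4)*conj(1) + 1*(-2)*conj(-1) + 1*(-2)*conj(-1)]
      = (1/4)[(8) + (-4) + (2) + (2)] = 8/4 = 2
  <chi_rho, chi_3> = (1/4)[1*(8)*conj(1) + 1*(-4)*conj(-1) + 1*(-2)*conj(1) + 1*(-2)*conj(-1)]
      = (1/4)[(8) + (4) + (-2) + (2)] = 12/4 = 3
  <chi_rho, chi_4> = (1/4)[1*(8)*conj(1) + 1*(-4)*conj(-1) + 1*(-2)*conj(-1) + 1*(-2)*conj(1)]
      = (1/4)[(8) + (4) + (2) + (-2)] = 12/4 = 3
Dimension check: dim(rho) = sum (mult * dim) = 0*1 + 2*1 + 3*1 + 3*1 = 8 = chi_rho(e) = 8.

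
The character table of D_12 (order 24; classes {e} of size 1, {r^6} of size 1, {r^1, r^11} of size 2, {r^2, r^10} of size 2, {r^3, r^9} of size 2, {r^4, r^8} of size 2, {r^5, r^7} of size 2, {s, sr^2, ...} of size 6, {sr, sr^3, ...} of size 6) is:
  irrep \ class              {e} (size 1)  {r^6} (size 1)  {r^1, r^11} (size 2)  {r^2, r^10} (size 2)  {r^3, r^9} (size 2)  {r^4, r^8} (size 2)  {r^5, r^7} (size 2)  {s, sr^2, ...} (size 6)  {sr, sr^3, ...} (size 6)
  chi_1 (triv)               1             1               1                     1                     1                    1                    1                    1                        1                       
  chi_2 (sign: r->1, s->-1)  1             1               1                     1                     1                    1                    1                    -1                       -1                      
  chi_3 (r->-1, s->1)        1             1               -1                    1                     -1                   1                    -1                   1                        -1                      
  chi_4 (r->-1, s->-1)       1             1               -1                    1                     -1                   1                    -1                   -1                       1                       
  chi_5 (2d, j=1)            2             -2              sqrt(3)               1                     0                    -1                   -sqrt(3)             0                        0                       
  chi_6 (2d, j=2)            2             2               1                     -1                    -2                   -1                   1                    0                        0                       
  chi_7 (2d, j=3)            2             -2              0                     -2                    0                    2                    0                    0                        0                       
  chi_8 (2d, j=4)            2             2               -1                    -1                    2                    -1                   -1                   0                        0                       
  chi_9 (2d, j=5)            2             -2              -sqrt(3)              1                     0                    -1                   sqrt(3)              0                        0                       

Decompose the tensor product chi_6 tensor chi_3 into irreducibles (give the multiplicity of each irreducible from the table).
chi_6 tensor chi_3 = chi_8 (all other irreducibles have multiplicity 0).

Details: The character of a tensor product is the pointwise product (chi_6 * chi_3)(C) = chi_6(C) * chi_3(C):
  {e}: (2)*(1), {r^6}: (2)*(1), {r^1, r^11}: (1)*(-1), {r^2, r^10}: (-1)*(1), {r^3, r^9}: (-2)*(-1), {r^4, r^8}: (-1)*(1), {r^5, r^7}: (1)*(-1), {s, sr^2, ...}: (0)*(1), {sr, sr^3, ...}: (0)*(-1)
so (chi_6 * chi_3) takes values
  {e} -> 2, {r^6} -> 2, {r^1, r^11} -> -1, {r^2, r^10} -> -1, {r^3, r^9} -> 2, {r^4, r^8} -> -1, {r^5, r^7} -> -1, {s, sr^2, ...} -> 0, {sr, sr^3, ...} -> 0.
Now take the inner product of this character with each irreducible chi from the table, <chi_6*chi_3, chi> = (1/24) sum_C |C| (chi_6*chi_3)(C) conj(chi(C)):
  <chi_6*chi_3, chi_1> = (1/24)[1*(2)*conj(1) + 1*(2)*conj(1) + 2*(-1)*conj(1) + 2*(-1)*conj(1) + 2*(2)*conj(1) + 2*(-1)*conj(1) + 2*(-1)*conj(1) + 6*(0)*conj(1) + 6*(0)*conj(1)]
      = (1/24)[(2) + (2) + (-2) + (-2) + (4) + (-2) + (-2) + (0) + (0)] = 0/24 = 0
  <chi_6*chi_3, chi_2> = (1/24)[1*(2)*conj(1) + 1*(2)*conj(1) + 2*(-1)*conj(1) + 2*(-1)*conj(1) + 2*(2)*conj(1) + 2*(-1)*conj(1) + 2*(-1)*conj(1) + 6*(0)*conj(-1) + 6*(0)*conj(-1)]
      = (1/24)[(2) + (2) + (-2) + (-2) + (4) + (-2) + (-2) + (0) + (0)] = 0/24 = 0
  <chi_6*chi_3, chi_3> = (1/24)[1*(2)*conj(1) + 1*(2)*conj(1) + 2*(-1)*conj(-1) + 2*(-1)*conj(1) + 2*(2)*conj(-1) + 2*(-1)*conj(1) + 2*(-1)*conj(-1) + 6*(0)*conj(1) + 6*(0)*conj(-1)]
      = (1/24)[(2) + (2) + (2) + (-2) + (-4) + (-2) + (2) + (0) + (0)] = 0/24 = 0
  <chi_6*chi_3, chi_4> = (1/24)[1*(2)*conj(1) + 1*(2)*conj(1) + 2*(-1)*conj(-1) + 2*(-1)*conj(1) + 2*(2)*conj(-1) + 2*(-1)*conj(1) + 2*(-1)*conj(-1) + 6*(0)*conj(-1) + 6*(0)*conj(1)]
      = (1/24)[(2) + (2) + (2) + (-2) + (-4) + (-2) + (2) + (0) + (0)] = 0/24 = 0
  <chi_6*chi_3, chi_5> = (1/24)[1*(2)*conj(2) + 1*(2)*conj(-2) + 2*(-1)*conj(sqrt(3)) + 2*(-1)*conj(1) + 2*(2)*conj(0) + 2*(-1)*conj(-1) + 2*(-1)*conj(-sqrt(3)) + 6*(0)*conj(0) + 6*(0)*conj(0)]
      = (1/24)[(4) + (-4) + (-2*sqrt(3)) + (-2) + (0) + (2) + (2*sqrt(3)) + (0) + (0)] = 0/24 = 0
  <chi_6*chi_3, chi_6> = (1/24)[1*(2)*conj(2) + 1*(2)*conj(2) + 2*(-1)*conj(1) + 2*(-1)*conj(-1) + 2*(2)*conj(-2) + 2*(-1)*conj(-1) + 2*(-1)*conj(1) + 6*(0)*conj(0) + 6*(0)*conj(0)]
      = (1/24)[(4) + (4) + (-2) + (2) + (-8) + (2) + (-2) + (0) + (0)] = 0/24 = 0
  <chi_6*chi_3, chi_7> = (1/24)[1*(2)*conj(2) + 1*(2)*conj(-2) + 2*(-1)*conj(0) + 2*(-1)*conj(-2) + 2*(2)*conj(0) + 2*(-1)*conj(2) + 2*(-1)*conj(0) + 6*(0)*conj(0) + 6*(0)*conj(0)]
      = (1/24)[(4) + (-4) + (0) + (4) + (0) + (-4) + (0) + (0) + (0)] = 0/24 = 0
  <chi_6*chi_3, chi_8> = (1/24)[1*(2)*conj(2) + 1*(2)*conj(2) + 2*(-1)*conj(-1) + 2*(-1)*conj(-1) + 2*(2)*conj(2) + 2*(-1)*conj(-1) + 2*(-1)*conj(-1) + 6*(0)*conj(0) + 6*(0)*conj(0)]
      = (1/24)[(4) + (4) + (2) + (2) + (8) + (2) + (2) + (0) + (0)] = 24/24 = 1
  <chi_6*chi_3, chi_9> = (1/24)[1*(2)*conj(2) + 1*(2)*conj(-2) + 2*(-1)*conj(-sqrt(3)) + 2*(-1)*conj(1) + 2*(2)*conj(0) + 2*(-1)*conj(-1) + 2*(-1)*conj(sqrt(3)) + 6*(0)*conj(0) + 6*(0)*conj(0)]
      = (1/24)[(4) + (-4) + (2*sqrt(3)) + (-2) + (0) + (2) + (-2*sqrt(3)) + (0) + (0)] = 0/24 = 0
Hence the multiplicities are chi_8: 1. Dimension check: dim(chi_6)*dim(chi_3) = 2*1 = 2 and sum (mult * dim) = 1*2 = 2.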